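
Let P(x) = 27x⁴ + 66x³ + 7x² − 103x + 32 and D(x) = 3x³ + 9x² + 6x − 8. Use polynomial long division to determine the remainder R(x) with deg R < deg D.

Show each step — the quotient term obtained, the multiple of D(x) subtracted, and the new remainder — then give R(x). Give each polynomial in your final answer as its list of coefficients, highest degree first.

Step 1: lead(27x⁴ + 66x³ + 7x² − 103x + 32) ÷ lead(D) = 27x⁴ ÷ 3x³ = 9x. Subtract (9x)·D = 27x⁴ + 81x³ + 54x² − 72x. Remainder: −15x³ − 47x² − 31x + 32.
Step 2: lead(−15x³ − 47x² − 31x + 32) ÷ lead(D) = −15x³ ÷ 3x³ = −5. Subtract (−5)·D = −15x³ − 45x² − 30x + 40. Remainder: −2x² − x − 8.

R = [-2, -1, -8]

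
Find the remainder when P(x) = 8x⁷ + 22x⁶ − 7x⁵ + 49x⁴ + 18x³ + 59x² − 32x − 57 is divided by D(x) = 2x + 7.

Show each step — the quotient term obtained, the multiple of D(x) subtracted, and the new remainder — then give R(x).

R(x) = 6

Step 1: lead(8x⁷ + 22x⁶ − 7x⁵ + 49x⁴ + 18x³ + 59x² − 32x − 57) ÷ lead(D) = 8x⁷ ÷ 2x = 4x⁶. Subtract (4x⁶)·D = 8x⁷ + 28x⁶. Remainder: −6x⁶ − 7x⁵ + 49x⁴ + 18x³ + 59x² − 32x − 57.
Step 2: lead(−6x⁶ − 7x⁵ + 49x⁴ + 18x³ + 59x² − 32x − 57) ÷ lead(D) = −6x⁶ ÷ 2x = −3x⁵. Subtract (−3x⁵)·D = −6x⁶ − 21x⁵. Remainder: 14x⁵ + 49x⁴ + 18x³ + 59x² − 32x − 57.
Step 3: lead(14x⁵ + 49x⁴ + 18x³ + 59x² − 32x − 57) ÷ lead(D) = 14x⁵ ÷ 2x = 7x⁴. Subtract (7x⁴)·D = 14x⁵ + 49x⁴. Remainder: 18x³ + 59x² − 32x − 57.
Step 4: lead(18x³ + 59x² − 32x − 57) ÷ lead(D) = 18x³ ÷ 2x = 9x². Subtract (9x²)·D = 18x³ + 63x². Remainder: −4x² − 32x − 57.
Step 5: lead(−4x² − 32x − 57) ÷ lead(D) = −4x² ÷ 2x = −2x. Subtract (−2x)·D = −4x² − 14x. Remainder: −18x − 57.
Step 6: lead(−18x − 57) ÷ lead(D) = −18x ÷ 2x = −9. Subtract (−9)·D = −18x − 63. Remainder: 6.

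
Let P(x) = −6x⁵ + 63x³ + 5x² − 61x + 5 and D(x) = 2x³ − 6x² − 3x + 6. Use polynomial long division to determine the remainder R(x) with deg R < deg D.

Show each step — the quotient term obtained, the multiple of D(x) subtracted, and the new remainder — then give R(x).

Step 1: lead(−6x⁵ + 63x³ + 5x² − 61x + 5) ÷ lead(D) = −6x⁵ ÷ 2x³ = −3x². Subtract (−3x²)·D = −6x⁵ + 18x⁴ + 9x³ − 18x². Remainder: −18x⁴ + 54x³ + 23x² − 61x + 5.
Step 2: lead(−18x⁴ + 54x³ + 23x² − 61x + 5) ÷ lead(D) = −18x⁴ ÷ 2x³ = −9x. Subtract (−9x)·D = −18x⁴ + 54x³ + 27x² − 54x. Remainder: −4x² − 7x + 5.

R(x) = −4x² − 7x + 5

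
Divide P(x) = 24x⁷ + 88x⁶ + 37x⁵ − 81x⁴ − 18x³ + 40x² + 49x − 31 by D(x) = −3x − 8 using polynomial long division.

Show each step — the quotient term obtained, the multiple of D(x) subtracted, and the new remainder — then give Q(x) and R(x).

Step 1: lead(24x⁷ + 88x⁶ + 37x⁵ − 81x⁴ − 18x³ + 40x² + 49x − 31) ÷ lead(D) = 24x⁷ ÷ −3x = −8x⁶. Subtract (−8x⁶)·D = 24x⁷ + 64x⁶. Remainder: 24x⁶ + 37x⁵ − 81x⁴ − 18x³ + 40x² + 49x − 31.
Step 2: lead(24x⁶ + 37x⁵ − 81x⁴ − 18x³ + 40x² + 49x − 31) ÷ lead(D) = 24x⁶ ÷ −3x = −8x⁵. Subtract (−8x⁵)·D = 24x⁶ + 64x⁵. Remainder: −27x⁵ − 81x⁴ − 18x³ + 40x² + 49x − 31.
Step 3: lead(−27x⁵ − 81x⁴ − 18x³ + 40x² + 49x − 31) ÷ lead(D) = −27x⁵ ÷ −3x = 9x⁴. Subtract (9x⁴)·D = −27x⁵ − 72x⁴. Remainder: −9x⁴ − 18x³ + 40x² + 49x − 31.
Step 4: lead(−9x⁴ − 18x³ + 40x² + 49x − 31) ÷ lead(D) = −9x⁴ ÷ −3x = 3x³. Subtract (3x³)·D = −9x⁴ − 24x³. Remainder: 6x³ + 40x² + 49x − 31.
Step 5: lead(6x³ + 40x² + 49x − 31) ÷ lead(D) = 6x³ ÷ −3x = −2x². Subtract (−2x²)·D = 6x³ + 16x². Remainder: 24x² + 49x − 31.
Step 6: lead(24x² + 49x − 31) ÷ lead(D) = 24x² ÷ −3x = −8x. Subtract (−8x)·D = 24x² + 64x. Remainder: −15x − 31.
Step 7: lead(−15x − 31) ÷ lead(D) = −15x ÷ −3x = 5. Subtract (5)·D = −15x − 40. Remainder: 9.

Q(x) = −8x⁶ − 8x⁵ + 9x⁴ + 3x³ − 2x² − 8x + 5; R(x) = 9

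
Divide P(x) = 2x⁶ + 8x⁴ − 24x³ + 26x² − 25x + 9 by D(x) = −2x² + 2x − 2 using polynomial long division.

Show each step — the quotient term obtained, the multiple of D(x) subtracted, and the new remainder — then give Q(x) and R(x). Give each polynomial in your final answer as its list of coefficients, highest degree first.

Step 1: lead(2x⁶ + 8x⁴ − 24x³ + 26x² − 25x + 9) ÷ lead(D) = 2x⁶ ÷ −2x² = −x⁴. Subtract (−x⁴)·D = 2x⁶ − 2x⁵ + 2x⁴. Remainder: 2x⁵ + 6x⁴ − 24x³ + 26x² − 25x + 9.
Step 2: lead(2x⁵ + 6x⁴ − 24x³ + 26x² − 25x + 9) ÷ lead(D) = 2x⁵ ÷ −2x² = −x³. Subtract (−x³)·D = 2x⁵ − 2x⁴ + 2x³. Remainder: 8x⁴ − 26x³ + 26x² − 25x + 9.
Step 3: lead(8x⁴ − 26x³ + 26x² − 25x + 9) ÷ lead(D) = 8x⁴ ÷ −2x² = −4x². Subtract (−4x²)·D = 8x⁴ − 8x³ + 8x². Remainder: −18x³ + 18x² − 25x + 9.
Step 4: lead(−18x³ + 18x² − 25x + 9) ÷ lead(D) = −18x³ ÷ −2x² = 9x. Subtract (9x)·D = −18x³ + 18x² − 18x. Remainder: −7x + 9.

Q = [-1, -1, -4, 9, 0]; R = [-7, 9]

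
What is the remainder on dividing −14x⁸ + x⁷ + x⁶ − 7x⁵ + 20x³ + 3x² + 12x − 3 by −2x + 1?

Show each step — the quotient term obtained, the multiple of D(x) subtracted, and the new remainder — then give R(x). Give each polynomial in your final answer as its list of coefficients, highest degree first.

R = [6]

Step 1: lead(−14x⁸ + x⁷ + x⁶ − 7x⁵ + 20x³ + 3x² + 12x − 3) ÷ lead(D) = −14x⁸ ÷ −2x = 7x⁷. Subtract (7x⁷)·D = −14x⁸ + 7x⁷. Remainder: −6x⁷ + x⁶ − 7x⁵ + 20x³ + 3x² + 12x − 3.
Step 2: lead(−6x⁷ + x⁶ − 7x⁵ + 20x³ + 3x² + 12x − 3) ÷ lead(D) = −6x⁷ ÷ −2x = 3x⁶. Subtract (3x⁶)·D = −6x⁷ + 3x⁶. Remainder: −2x⁶ − 7x⁵ + 20x³ + 3x² + 12x − 3.
Step 3: lead(−2x⁶ − 7x⁵ + 20x³ + 3x² + 12x − 3) ÷ lead(D) = −2x⁶ ÷ −2x = x⁵. Subtract (x⁵)·D = −2x⁶ + x⁵. Remainder: −8x⁵ + 20x³ + 3x² + 12x − 3.
Step 4: lead(−8x⁵ + 20x³ + 3x² + 12x − 3) ÷ lead(D) = −8x⁵ ÷ −2x = 4x⁴. Subtract (4x⁴)·D = −8x⁵ + 4x⁴. Remainder: −4x⁴ + 20x³ + 3x² + 12x − 3.
Step 5: lead(−4x⁴ + 20x³ + 3x² + 12x − 3) ÷ lead(D) = −4x⁴ ÷ −2x = 2x³. Subtract (2x³)·D = −4x⁴ + 2x³. Remainder: 18x³ + 3x² + 12x − 3.
Step 6: lead(18x³ + 3x² + 12x − 3) ÷ lead(D) = 18x³ ÷ −2x = −9x². Subtract (−9x²)·D = 18x³ − 9x². Remainder: 12x² + 12x − 3.
Step 7: lead(12x² + 12x − 3) ÷ lead(D) = 12x² ÷ −2x = −6x. Subtract (−6x)·D = 12x² − 6x. Remainder: 18x − 3.
Step 8: lead(18x − 3) ÷ lead(D) = 18x ÷ −2x = −9. Subtract (−9)·D = 18x − 9. Remainder: 6.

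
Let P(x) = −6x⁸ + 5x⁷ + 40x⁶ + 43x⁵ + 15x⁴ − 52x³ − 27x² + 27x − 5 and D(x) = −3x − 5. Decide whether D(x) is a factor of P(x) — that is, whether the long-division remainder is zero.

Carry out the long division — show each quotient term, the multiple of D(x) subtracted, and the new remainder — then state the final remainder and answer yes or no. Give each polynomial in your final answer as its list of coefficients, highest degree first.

R = [0], so D(x) is a factor of P(x). yes

Step 1: lead(−6x⁸ + 5x⁷ + 40x⁶ + 43x⁵ + 15x⁴ − 52x³ − 27x² + 27x − 5) ÷ lead(D) = −6x⁸ ÷ −3x = 2x⁷. Subtract (2x⁷)·D = −6x⁸ − 10x⁷. Remainder: 15x⁷ + 40x⁶ + 43x⁵ + 15x⁴ − 52x³ − 27x² + 27x − 5.
Step 2: lead(15x⁷ + 40x⁶ + 43x⁵ + 15x⁴ − 52x³ − 27x² + 27x − 5) ÷ lead(D) = 15x⁷ ÷ −3x = −5x⁶. Subtract (−5x⁶)·D = 15x⁷ + 25x⁶. Remainder: 15x⁶ + 43x⁵ + 15x⁴ − 52x³ − 27x² + 27x − 5.
Step 3: lead(15x⁶ + 43x⁵ + 15x⁴ − 52x³ − 27x² + 27x − 5) ÷ lead(D) = 15x⁶ ÷ −3x = −5x⁵. Subtract (−5x⁵)·D = 15x⁶ + 25x⁵. Remainder: 18x⁵ + 15x⁴ − 52x³ − 27x² + 27x − 5.
Step 4: lead(18x⁵ + 15x⁴ − 52x³ − 27x² + 27x − 5) ÷ lead(D) = 18x⁵ ÷ −3x = −6x⁴. Subtract (−6x⁴)·D = 18x⁵ + 30x⁴. Remainder: −15x⁴ − 52x³ − 27x² + 27x − 5.
Step 5: lead(−15x⁴ − 52x³ − 27x² + 27x − 5) ÷ lead(D) = −15x⁴ ÷ −3x = 5x³. Subtract (5x³)·D = −15x⁴ − 25x³. Remainder: −27x³ − 27x² + 27x − 5.
Step 6: lead(−27x³ − 27x² + 27x − 5) ÷ lead(D) = −27x³ ÷ −3x = 9x². Subtract (9x²)·D = −27x³ − 45x². Remainder: 18x² + 27x − 5.
Step 7: lead(18x² + 27x − 5) ÷ lead(D) = 18x² ÷ −3x = −6x. Subtract (−6x)·D = 18x² + 30x. Remainder: −3x − 5.
Step 8: lead(−3x − 5) ÷ lead(D) = −3x ÷ −3x = 1. Subtract (1)·D = −3x − 5. Remainder: 0.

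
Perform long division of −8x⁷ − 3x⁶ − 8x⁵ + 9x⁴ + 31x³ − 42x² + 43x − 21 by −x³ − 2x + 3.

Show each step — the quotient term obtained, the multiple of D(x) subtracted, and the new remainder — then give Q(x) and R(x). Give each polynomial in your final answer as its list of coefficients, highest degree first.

Q = [8, 3, -8, 9, -6]; R = [4, -3]

Step 1: lead(−8x⁷ − 3x⁶ − 8x⁵ + 9x⁴ + 31x³ − 42x² + 43x − 21) ÷ lead(D) = −8x⁷ ÷ −x³ = 8x⁴. Subtract (8x⁴)·D = −8x⁷ − 16x⁵ + 24x⁴. Remainder: −3x⁶ + 8x⁵ − 15x⁴ + 31x³ − 42x² + 43x − 21.
Step 2: lead(−3x⁶ + 8x⁵ − 15x⁴ + 31x³ − 42x² + 43x − 21) ÷ lead(D) = −3x⁶ ÷ −x³ = 3x³. Subtract (3x³)·D = −3x⁶ − 6x⁴ + 9x³. Remainder: 8x⁵ − 9x⁴ + 22x³ − 42x² + 43x − 21.
Step 3: lead(8x⁵ − 9x⁴ + 22x³ − 42x² + 43x − 21) ÷ lead(D) = 8x⁵ ÷ −x³ = −8x². Subtract (−8x²)·D = 8x⁵ + 16x³ − 24x². Remainder: −9x⁴ + 6x³ − 18x² + 43x − 21.
Step 4: lead(−9x⁴ + 6x³ − 18x² + 43x − 21) ÷ lead(D) = −9x⁴ ÷ −x³ = 9x. Subtract (9x)·D = −9x⁴ − 18x² + 27x. Remainder: 6x³ + 16x − 21.
Step 5: lead(6x³ + 16x − 21) ÷ lead(D) = 6x³ ÷ −x³ = −6. Subtract (−6)·D = 6x³ + 12x − 18. Remainder: 4x − 3.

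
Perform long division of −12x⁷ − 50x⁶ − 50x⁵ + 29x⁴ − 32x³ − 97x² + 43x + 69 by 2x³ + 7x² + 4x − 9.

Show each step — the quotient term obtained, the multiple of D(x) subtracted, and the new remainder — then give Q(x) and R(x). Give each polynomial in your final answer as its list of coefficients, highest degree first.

Q = [-6, -4, 1, -8, -8]; R = [3, -3]

Step 1: lead(−12x⁷ − 50x⁶ − 50x⁵ + 29x⁴ − 32x³ − 97x² + 43x + 69) ÷ lead(D) = −12x⁷ ÷ 2x³ = −6x⁴. Subtract (−6x⁴)·D = −12x⁷ − 42x⁶ − 24x⁵ + 54x⁴. Remainder: −8x⁶ − 26x⁵ − 25x⁴ − 32x³ − 97x² + 43x + 69.
Step 2: lead(−8x⁶ − 26x⁵ − 25x⁴ − 32x³ − 97x² + 43x + 69) ÷ lead(D) = −8x⁶ ÷ 2x³ = −4x³. Subtract (−4x³)·D = −8x⁶ − 28x⁵ − 16x⁴ + 36x³. Remainder: 2x⁵ − 9x⁴ − 68x³ − 97x² + 43x + 69.
Step 3: lead(2x⁵ − 9x⁴ − 68x³ − 97x² + 43x + 69) ÷ lead(D) = 2x⁵ ÷ 2x³ = x². Subtract (x²)·D = 2x⁵ + 7x⁴ + 4x³ − 9x². Remainder: −16x⁴ − 72x³ − 88x² + 43x + 69.
Step 4: lead(−16x⁴ − 72x³ − 88x² + 43x + 69) ÷ lead(D) = −16x⁴ ÷ 2x³ = −8x. Subtract (−8x)·D = −16x⁴ − 56x³ − 32x² + 72x. Remainder: −16x³ − 56x² − 29x + 69.
Step 5: lead(−16x³ − 56x² − 29x + 69) ÷ lead(D) = −16x³ ÷ 2x³ = −8. Subtract (−8)·D = −16x³ − 56x² − 32x + 72. Remainder: 3x − 3.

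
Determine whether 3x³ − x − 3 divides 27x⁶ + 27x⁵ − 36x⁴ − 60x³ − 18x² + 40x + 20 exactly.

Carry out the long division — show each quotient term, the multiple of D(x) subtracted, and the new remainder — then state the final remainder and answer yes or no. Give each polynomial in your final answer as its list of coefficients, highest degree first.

R = [5, -4], so D(x) is not a factor of P(x). no

Step 1: lead(27x⁶ + 27x⁵ − 36x⁴ − 60x³ − 18x² + 40x + 20) ÷ lead(D) = 27x⁶ ÷ 3x³ = 9x³. Subtract (9x³)·D = 27x⁶ − 9x⁴ − 27x³. Remainder: 27x⁵ − 27x⁴ − 33x³ − 18x² + 40x + 20.
Step 2: lead(27x⁵ − 27x⁴ − 33x³ − 18x² + 40x + 20) ÷ lead(D) = 27x⁵ ÷ 3x³ = 9x². Subtract (9x²)·D = 27x⁵ − 9x³ − 27x². Remainder: −27x⁴ − 24x³ + 9x² + 40x + 20.
Step 3: lead(−27x⁴ − 24x³ + 9x² + 40x + 20) ÷ lead(D) = −27x⁴ ÷ 3x³ = −9x. Subtract (−9x)·D = −27x⁴ + 9x² + 27x. Remainder: −24x³ + 13x + 20.
Step 4: lead(−24x³ + 13x + 20) ÷ lead(D) = −24x³ ÷ 3x³ = −8. Subtract (−8)·D = −24x³ + 8x + 24. Remainder: 5x − 4.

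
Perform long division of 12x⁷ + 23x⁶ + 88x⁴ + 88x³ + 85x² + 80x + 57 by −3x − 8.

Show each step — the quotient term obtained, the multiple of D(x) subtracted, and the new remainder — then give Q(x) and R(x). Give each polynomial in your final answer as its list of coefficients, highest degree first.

Step 1: lead(12x⁷ + 23x⁶ + 88x⁴ + 88x³ + 85x² + 80x + 57) ÷ lead(D) = 12x⁷ ÷ −3x = −4x⁶. Subtract (−4x⁶)·D = 12x⁷ + 32x⁶. Remainder: −9x⁶ + 88x⁴ + 88x³ + 85x² + 80x + 57.
Step 2: lead(−9x⁶ + 88x⁴ + 88x³ + 85x² + 80x + 57) ÷ lead(D) = −9x⁶ ÷ −3x = 3x⁵. Subtract (3x⁵)·D = −9x⁶ − 24x⁵. Remainder: 24x⁵ + 88x⁴ + 88x³ + 85x² + 80x + 57.
Step 3: lead(24x⁵ + 88x⁴ + 88x³ + 85x² + 80x + 57) ÷ lead(D) = 24x⁵ ÷ −3x = −8x⁴. Subtract (−8x⁴)·D = 24x⁵ + 64x⁴. Remainder: 24x⁴ + 88x³ + 85x² + 80x + 57.
Step 4: lead(24x⁴ + 88x³ + 85x² + 80x + 57) ÷ lead(D) = 24x⁴ ÷ −3x = −8x³. Subtract (−8x³)·D = 24x⁴ + 64x³. Remainder: 24x³ + 85x² + 80x + 57.
Step 5: lead(24x³ + 85x² + 80x + 57) ÷ lead(D) = 24x³ ÷ −3x = −8x². Subtract (−8x²)·D = 24x³ + 64x². Remainder: 21x² + 80x + 57.
Step 6: lead(21x² + 80x + 57) ÷ lead(D) = 21x² ÷ −3x = −7x. Subtract (−7x)·D = 21x² + 56x. Remainder: 24x + 57.
Step 7: lead(24x + 57) ÷ lead(D) = 24x ÷ −3x = −8. Subtract (−8)·D = 24x + 64. Remainder: −7.

Q = [-4, 3, -8, -8, -8, -7, -8]; R = [-7]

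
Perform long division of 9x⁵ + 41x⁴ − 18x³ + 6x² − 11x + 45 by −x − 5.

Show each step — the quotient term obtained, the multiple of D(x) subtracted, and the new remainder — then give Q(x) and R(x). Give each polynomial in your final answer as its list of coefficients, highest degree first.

Step 1: lead(9x⁵ + 41x⁴ − 18x³ + 6x² − 11x + 45) ÷ lead(D) = 9x⁵ ÷ −x = −9x⁴. Subtract (−9x⁴)·D = 9x⁵ + 45x⁴. Remainder: −4x⁴ − 18x³ + 6x² − 11x + 45.
Step 2: lead(−4x⁴ − 18x³ + 6x² − 11x + 45) ÷ lead(D) = −4x⁴ ÷ −x = 4x³. Subtract (4x³)·D = −4x⁴ − 20x³. Remainder: 2x³ + 6x² − 11x + 45.
Step 3: lead(2x³ + 6x² − 11x + 45) ÷ lead(D) = 2x³ ÷ −x = −2x². Subtract (−2x²)·D = 2x³ + 10x². Remainder: −4x² − 11x + 45.
Step 4: lead(−4x² − 11x + 45) ÷ lead(D) = −4x² ÷ −x = 4x. Subtract (4x)·D = −4x² − 20x. Remainder: 9x + 45.
Step 5: lead(9x + 45) ÷ lead(D) = 9x ÷ −x = −9. Subtract (−9)·D = 9x + 45. Remainder: 0.

Q = [-9, 4, -2, 4, -9]; R = [0]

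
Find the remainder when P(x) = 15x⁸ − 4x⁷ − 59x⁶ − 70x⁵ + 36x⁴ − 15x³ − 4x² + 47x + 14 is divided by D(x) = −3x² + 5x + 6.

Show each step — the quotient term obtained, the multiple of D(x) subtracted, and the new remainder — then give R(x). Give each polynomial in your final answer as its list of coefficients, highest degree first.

R = [8]

Step 1: lead(15x⁸ − 4x⁷ − 59x⁶ − 70x⁵ + 36x⁴ − 15x³ − 4x² + 47x + 14) ÷ lead(D) = 15x⁸ ÷ −3x² = −5x⁶. Subtract (−5x⁶)·D = 15x⁸ − 25x⁷ − 30x⁶. Remainder: 21x⁷ − 29x⁶ − 70x⁵ + 36x⁴ − 15x³ − 4x² + 47x + 14.
Step 2: lead(21x⁷ − 29x⁶ − 70x⁵ + 36x⁴ − 15x³ − 4x² + 47x + 14) ÷ lead(D) = 21x⁷ ÷ −3x² = −7x⁵. Subtract (−7x⁵)·D = 21x⁷ − 35x⁶ − 42x⁵. Remainder: 6x⁶ − 28x⁵ + 36x⁴ − 15x³ − 4x² + 47x + 14.
Step 3: lead(6x⁶ − 28x⁵ + 36x⁴ − 15x³ − 4x² + 47x + 14) ÷ lead(D) = 6x⁶ ÷ −3x² = −2x⁴. Subtract (−2x⁴)·D = 6x⁶ − 10x⁵ − 12x⁴. Remainder: −18x⁵ + 48x⁴ − 15x³ − 4x² + 47x + 14.
Step 4: lead(−18x⁵ + 48x⁴ − 15x³ − 4x² + 47x + 14) ÷ lead(D) = −18x⁵ ÷ −3x² = 6x³. Subtract (6x³)·D = −18x⁵ + 30x⁴ + 36x³. Remainder: 18x⁴ − 51x³ − 4x² + 47x + 14.
Step 5: lead(18x⁴ − 51x³ − 4x² + 47x + 14) ÷ lead(D) = 18x⁴ ÷ −3x² = −6x². Subtract (−6x²)·D = 18x⁴ − 30x³ − 36x². Remainder: −21x³ + 32x² + 47x + 14.
Step 6: lead(−21x³ + 32x² + 47x + 14) ÷ lead(D) = −21x³ ÷ −3x² = 7x. Subtract (7x)·D = −21x³ + 35x² + 42x. Remainder: −3x² + 5x + 14.
Step 7: lead(−3x² + 5x + 14) ÷ lead(D) = −3x² ÷ −3x² = 1. Subtract (1)·D = −3x² + 5x + 6. Remainder: 8.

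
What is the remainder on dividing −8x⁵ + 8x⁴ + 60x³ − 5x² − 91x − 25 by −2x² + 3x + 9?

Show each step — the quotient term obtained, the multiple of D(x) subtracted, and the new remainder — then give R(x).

R(x) = −4x − 7

Step 1: lead(−8x⁵ + 8x⁴ + 60x³ − 5x² − 91x − 25) ÷ lead(D) = −8x⁵ ÷ −2x² = 4x³. Subtract (4x³)·D = −8x⁵ + 12x⁴ + 36x³. Remainder: −4x⁴ + 24x³ − 5x² − 91x − 25.
Step 2: lead(−4x⁴ + 24x³ − 5x² − 91x − 25) ÷ lead(D) = −4x⁴ ÷ −2x² = 2x². Subtract (2x²)·D = −4x⁴ + 6x³ + 18x². Remainder: 18x³ − 23x² − 91x − 25.
Step 3: lead(18x³ − 23x² − 91x − 25) ÷ lead(D) = 18x³ ÷ −2x² = −9x. Subtract (−9x)·D = 18x³ − 27x² − 81x. Remainder: 4x² − 10x − 25.
Step 4: lead(4x² − 10x − 25) ÷ lead(D) = 4x² ÷ −2x² = −2. Subtract (−2)·D = 4x² − 6x − 18. Remainder: −4x − 7.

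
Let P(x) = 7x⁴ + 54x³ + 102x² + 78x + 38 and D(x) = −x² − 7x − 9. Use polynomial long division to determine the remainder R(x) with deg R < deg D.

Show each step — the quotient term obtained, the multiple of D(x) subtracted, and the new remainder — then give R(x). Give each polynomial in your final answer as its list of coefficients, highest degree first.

Step 1: lead(7x⁴ + 54x³ + 102x² + 78x + 38) ÷ lead(D) = 7x⁴ ÷ −x² = −7x². Subtract (−7x²)·D = 7x⁴ + 49x³ + 63x². Remainder: 5x³ + 39x² + 78x + 38.
Step 2: lead(5x³ + 39x² + 78x + 38) ÷ lead(D) = 5x³ ÷ −x² = −5x. Subtract (−5x)·D = 5x³ + 35x² + 45x. Remainder: 4x² + 33x + 38.
Step 3: lead(4x² + 33x + 38) ÷ lead(D) = 4x² ÷ −x² = −4. Subtract (−4)·D = 4x² + 28x + 36. Remainder: 5x + 2.

R = [5, 2]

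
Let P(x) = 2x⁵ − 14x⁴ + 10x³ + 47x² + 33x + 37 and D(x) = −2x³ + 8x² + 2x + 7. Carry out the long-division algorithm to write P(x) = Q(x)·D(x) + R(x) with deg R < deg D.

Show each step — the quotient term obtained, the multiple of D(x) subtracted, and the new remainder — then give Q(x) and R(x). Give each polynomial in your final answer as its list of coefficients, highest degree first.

Step 1: lead(2x⁵ − 14x⁴ + 10x³ + 47x² + 33x + 37) ÷ lead(D) = 2x⁵ ÷ −2x³ = −x². Subtract (−x²)·D = 2x⁵ − 8x⁴ − 2x³ − 7x². Remainder: −6x⁴ + 12x³ + 54x² + 33x + 37.
Step 2: lead(−6x⁴ + 12x³ + 54x² + 33x + 37) ÷ lead(D) = −6x⁴ ÷ −2x³ = 3x. Subtract (3x)·D = −6x⁴ + 24x³ + 6x² + 21x. Remainder: −12x³ + 48x² + 12x + 37.
Step 3: lead(−12x³ + 48x² + 12x + 37) ÷ lead(D) = −12x³ ÷ −2x³ = 6. Subtract (6)·D = −12x³ + 48x² + 12x + 42. Remainder: −5.

Q = [-1, 3, 6]; R = [-5]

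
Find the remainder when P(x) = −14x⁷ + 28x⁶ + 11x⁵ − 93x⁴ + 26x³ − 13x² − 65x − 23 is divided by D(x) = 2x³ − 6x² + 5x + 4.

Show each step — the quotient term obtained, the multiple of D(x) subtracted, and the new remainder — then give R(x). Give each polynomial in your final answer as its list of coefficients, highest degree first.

R = [-6, -4, -3]

Step 1: lead(−14x⁷ + 28x⁶ + 11x⁵ − 93x⁴ + 26x³ − 13x² − 65x − 23) ÷ lead(D) = −14x⁷ ÷ 2x³ = −7x⁴. Subtract (−7x⁴)·D = −14x⁷ + 42x⁶ − 35x⁵ − 28x⁴. Remainder: −14x⁶ + 46x⁵ − 65x⁴ + 26x³ − 13x² − 65x − 23.
Step 2: lead(−14x⁶ + 46x⁵ − 65x⁴ + 26x³ − 13x² − 65x − 23) ÷ lead(D) = −14x⁶ ÷ 2x³ = −7x³. Subtract (−7x³)·D = −14x⁶ + 42x⁵ − 35x⁴ − 28x³. Remainder: 4x⁵ − 30x⁴ + 54x³ − 13x² − 65x − 23.
Step 3: lead(4x⁵ − 30x⁴ + 54x³ − 13x² − 65x − 23) ÷ lead(D) = 4x⁵ ÷ 2x³ = 2x². Subtract (2x²)·D = 4x⁵ − 12x⁴ + 10x³ + 8x². Remainder: −18x⁴ + 44x³ − 21x² − 65x − 23.
Step 4: lead(−18x⁴ + 44x³ − 21x² − 65x − 23) ÷ lead(D) = −18x⁴ ÷ 2x³ = −9x. Subtract (−9x)·D = −18x⁴ + 54x³ − 45x² − 36x. Remainder: −10x³ + 24x² − 29x − 23.
Step 5: lead(−10x³ + 24x² − 29x − 23) ÷ lead(D) = −10x³ ÷ 2x³ = −5. Subtract (−5)·D = −10x³ + 30x² − 25x − 20. Remainder: −6x² − 4x − 3.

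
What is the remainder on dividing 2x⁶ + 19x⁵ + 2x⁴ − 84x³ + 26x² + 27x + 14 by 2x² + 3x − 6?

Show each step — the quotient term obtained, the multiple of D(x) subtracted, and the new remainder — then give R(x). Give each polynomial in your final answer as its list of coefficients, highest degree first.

Step 1: lead(2x⁶ + 19x⁵ + 2x⁴ − 84x³ + 26x² + 27x + 14) ÷ lead(D) = 2x⁶ ÷ 2x² = x⁴. Subtract (x⁴)·D = 2x⁶ + 3x⁵ − 6x⁴. Remainder: 16x⁵ + 8x⁴ − 84x³ + 26x² + 27x + 14.
Step 2: lead(16x⁵ + 8x⁴ − 84x³ + 26x² + 27x + 14) ÷ lead(D) = 16x⁵ ÷ 2x² = 8x³. Subtract (8x³)·D = 16x⁵ + 24x⁴ − 48x³. Remainder: −16x⁴ − 36x³ + 26x² + 27x + 14.
Step 3: lead(−16x⁴ − 36x³ + 26x² + 27x + 14) ÷ lead(D) = −16x⁴ ÷ 2x² = −8x². Subtract (−8x²)·D = −16x⁴ − 24x³ + 48x². Remainder: −12x³ − 22x² + 27x + 14.
Step 4: lead(−12x³ − 22x² + 27x + 14) ÷ lead(D) = −12x³ ÷ 2x² = −6x. Subtract (−6x)·D = −12x³ − 18x² + 36x. Remainder: −4x² − 9x + 14.
Step 5: lead(−4x² − 9x + 14) ÷ lead(D) = −4x² ÷ 2x² = −2. Subtract (−2)·D = −4x² − 6x + 12. Remainder: −3x + 2.

R = [-3, 2]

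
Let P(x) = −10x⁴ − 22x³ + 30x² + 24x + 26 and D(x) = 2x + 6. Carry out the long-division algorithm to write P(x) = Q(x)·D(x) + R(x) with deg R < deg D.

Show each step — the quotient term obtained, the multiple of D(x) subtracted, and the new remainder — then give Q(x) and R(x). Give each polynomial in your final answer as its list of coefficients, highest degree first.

Q = [-5, 4, 3, 3]; R = [8]

Step 1: lead(−10x⁴ − 22x³ + 30x² + 24x + 26) ÷ lead(D) = −10x⁴ ÷ 2x = −5x³. Subtract (−5x³)·D = −10x⁴ − 30x³. Remainder: 8x³ + 30x² + 24x + 26.
Step 2: lead(8x³ + 30x² + 24x + 26) ÷ lead(D) = 8x³ ÷ 2x = 4x². Subtract (4x²)·D = 8x³ + 24x². Remainder: 6x² + 24x + 26.
Step 3: lead(6x² + 24x + 26) ÷ lead(D) = 6x² ÷ 2x = 3x. Subtract (3x)·D = 6x² + 18x. Remainder: 6x + 26.
Step 4: lead(6x + 26) ÷ lead(D) = 6x ÷ 2x = 3. Subtract (3)·D = 6x + 18. Remainder: 8.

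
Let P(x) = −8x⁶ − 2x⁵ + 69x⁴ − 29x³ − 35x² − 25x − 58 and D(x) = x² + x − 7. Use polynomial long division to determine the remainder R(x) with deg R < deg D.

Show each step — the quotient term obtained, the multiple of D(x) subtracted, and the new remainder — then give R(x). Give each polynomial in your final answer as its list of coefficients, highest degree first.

Step 1: lead(−8x⁶ − 2x⁵ + 69x⁴ − 29x³ − 35x² − 25x − 58) ÷ lead(D) = −8x⁶ ÷ x² = −8x⁴. Subtract (−8x⁴)·D = −8x⁶ − 8x⁵ + 56x⁴. Remainder: 6x⁵ + 13x⁴ − 29x³ − 35x² − 25x − 58.
Step 2: lead(6x⁵ + 13x⁴ − 29x³ − 35x² − 25x − 58) ÷ lead(D) = 6x⁵ ÷ x² = 6x³. Subtract (6x³)·D = 6x⁵ + 6x⁴ − 42x³. Remainder: 7x⁴ + 13x³ − 35x² − 25x − 58.
Step 3: lead(7x⁴ + 13x³ − 35x² − 25x − 58) ÷ lead(D) = 7x⁴ ÷ x² = 7x². Subtract (7x²)·D = 7x⁴ + 7x³ − 49x². Remainder: 6x³ + 14x² − 25x − 58.
Step 4: lead(6x³ + 14x² − 25x − 58) ÷ lead(D) = 6x³ ÷ x² = 6x. Subtract (6x)·D = 6x³ + 6x² − 42x. Remainder: 8x² + 17x − 58.
Step 5: lead(8x² + 17x − 58) ÷ lead(D) = 8x² ÷ x² = 8. Subtract (8)·D = 8x² + 8x − 56. Remainder: 9x − 2.

R = [9, -2]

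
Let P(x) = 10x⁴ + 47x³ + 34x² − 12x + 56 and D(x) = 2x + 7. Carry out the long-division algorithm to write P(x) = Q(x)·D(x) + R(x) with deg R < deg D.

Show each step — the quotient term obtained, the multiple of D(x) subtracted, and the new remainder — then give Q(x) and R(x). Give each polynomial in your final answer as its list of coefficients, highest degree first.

Q = [5, 6, -4, 8]; R = [0]

Step 1: lead(10x⁴ + 47x³ + 34x² − 12x + 56) ÷ lead(D) = 10x⁴ ÷ 2x = 5x³. Subtract (5x³)·D = 10x⁴ + 35x³. Remainder: 12x³ + 34x² − 12x + 56.
Step 2: lead(12x³ + 34x² − 12x + 56) ÷ lead(D) = 12x³ ÷ 2x = 6x². Subtract (6x²)·D = 12x³ + 42x². Remainder: −8x² − 12x + 56.
Step 3: lead(−8x² − 12x + 56) ÷ lead(D) = −8x² ÷ 2x = −4x. Subtract (−4x)·D = −8x² − 28x. Remainder: 16x + 56.
Step 4: lead(16x + 56) ÷ lead(D) = 16x ÷ 2x = 8. Subtract (8)·D = 16x + 56. Remainder: 0.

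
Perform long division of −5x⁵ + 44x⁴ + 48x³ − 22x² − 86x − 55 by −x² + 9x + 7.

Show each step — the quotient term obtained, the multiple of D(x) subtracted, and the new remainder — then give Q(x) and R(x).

Q(x) = 5x³ + x² − 4x − 7; R(x) = 5x − 6

Step 1: lead(−5x⁵ + 44x⁴ + 48x³ − 22x² − 86x − 55) ÷ lead(D) = −5x⁵ ÷ −x² = 5x³. Subtract (5x³)·D = −5x⁵ + 45x⁴ + 35x³. Remainder: −x⁴ + 13x³ − 22x² − 86x − 55.
Step 2: lead(−x⁴ + 13x³ − 22x² − 86x − 55) ÷ lead(D) = −x⁴ ÷ −x² = x². Subtract (x²)·D = −x⁴ + 9x³ + 7x². Remainder: 4x³ − 29x² − 86x − 55.
Step 3: lead(4x³ − 29x² − 86x − 55) ÷ lead(D) = 4x³ ÷ −x² = −4x. Subtract (−4x)·D = 4x³ − 36x² − 28x. Remainder: 7x² − 58x − 55.
Step 4: lead(7x² − 58x − 55) ÷ lead(D) = 7x² ÷ −x² = −7. Subtract (−7)·D = 7x² − 63x − 49. Remainder: 5x − 6.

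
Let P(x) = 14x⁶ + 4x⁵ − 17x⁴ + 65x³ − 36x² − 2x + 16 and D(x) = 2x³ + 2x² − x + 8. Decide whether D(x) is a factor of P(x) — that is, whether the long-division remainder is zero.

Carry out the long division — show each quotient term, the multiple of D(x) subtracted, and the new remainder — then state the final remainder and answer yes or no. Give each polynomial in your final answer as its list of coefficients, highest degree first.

Step 1: lead(14x⁶ + 4x⁵ − 17x⁴ + 65x³ − 36x² − 2x + 16) ÷ lead(D) = 14x⁶ ÷ 2x³ = 7x³. Subtract (7x³)·D = 14x⁶ + 14x⁵ − 7x⁴ + 56x³. Remainder: −10x⁵ − 10x⁴ + 9x³ − 36x² − 2x + 16.
Step 2: lead(−10x⁵ − 10x⁴ + 9x³ − 36x² − 2x + 16) ÷ lead(D) = −10x⁵ ÷ 2x³ = −5x². Subtract (−5x²)·D = −10x⁵ − 10x⁴ + 5x³ − 40x². Remainder: 4x³ + 4x² − 2x + 16.
Step 3: lead(4x³ + 4x² − 2x + 16) ÷ lead(D) = 4x³ ÷ 2x³ = 2. Subtract (2)·D = 4x³ + 4x² − 2x + 16. Remainder: 0.

R = [0], so D(x) is a factor of P(x). yes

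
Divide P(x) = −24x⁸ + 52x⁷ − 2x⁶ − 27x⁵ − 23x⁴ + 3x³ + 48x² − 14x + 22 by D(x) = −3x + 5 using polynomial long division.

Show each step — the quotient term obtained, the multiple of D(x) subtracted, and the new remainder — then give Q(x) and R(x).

Q(x) = 8x⁷ − 4x⁶ − 6x⁵ − x⁴ + 6x³ + 9x² − x + 3; R(x) = 7

Step 1: lead(−24x⁸ + 52x⁷ − 2x⁶ − 27x⁵ − 23x⁴ + 3x³ + 48x² − 14x + 22) ÷ lead(D) = −24x⁸ ÷ −3x = 8x⁷. Subtract (8x⁷)·D = −24x⁸ + 40x⁷. Remainder: 12x⁷ − 2x⁶ − 27x⁵ − 23x⁴ + 3x³ + 48x² − 14x + 22.
Step 2: lead(12x⁷ − 2x⁶ − 27x⁵ − 23x⁴ + 3x³ + 48x² − 14x + 22) ÷ lead(D) = 12x⁷ ÷ −3x = −4x⁶. Subtract (−4x⁶)·D = 12x⁷ − 20x⁶. Remainder: 18x⁶ − 27x⁵ − 23x⁴ + 3x³ + 48x² − 14x + 22.
Step 3: lead(18x⁶ − 27x⁵ − 23x⁴ + 3x³ + 48x² − 14x + 22) ÷ lead(D) = 18x⁶ ÷ −3x = −6x⁵. Subtract (−6x⁵)·D = 18x⁶ − 30x⁵. Remainder: 3x⁵ − 23x⁴ + 3x³ + 48x² − 14x + 22.
Step 4: lead(3x⁵ − 23x⁴ + 3x³ + 48x² − 14x + 22) ÷ lead(D) = 3x⁵ ÷ −3x = −x⁴. Subtract (−x⁴)·D = 3x⁵ − 5x⁴. Remainder: −18x⁴ + 3x³ + 48x² − 14x + 22.
Step 5: lead(−18x⁴ + 3x³ + 48x² − 14x + 22) ÷ lead(D) = −18x⁴ ÷ −3x = 6x³. Subtract (6x³)·D = −18x⁴ + 30x³. Remainder: −27x³ + 48x² − 14x + 22.
Step 6: lead(−27x³ + 48x² − 14x + 22) ÷ lead(D) = −27x³ ÷ −3x = 9x². Subtract (9x²)·D = −27x³ + 45x². Remainder: 3x² − 14x + 22.
Step 7: lead(3x² − 14x + 22) ÷ lead(D) = 3x² ÷ −3x = −x. Subtract (−x)·D = 3x² − 5x. Remainder: −9x + 22.
Step 8: lead(−9x + 22) ÷ lead(D) = −9x ÷ −3x = 3. Subtract (3)·D = −9x + 15. Remainder: 7.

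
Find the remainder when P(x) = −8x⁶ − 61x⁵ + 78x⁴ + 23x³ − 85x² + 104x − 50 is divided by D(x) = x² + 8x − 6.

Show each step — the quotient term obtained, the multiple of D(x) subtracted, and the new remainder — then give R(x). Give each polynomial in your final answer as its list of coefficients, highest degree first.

R = [6, -8]

Step 1: lead(−8x⁶ − 61x⁵ + 78x⁴ + 23x³ − 85x² + 104x − 50) ÷ lead(D) = −8x⁶ ÷ x² = −8x⁴. Subtract (−8x⁴)·D = −8x⁶ − 64x⁵ + 48x⁴. Remainder: 3x⁵ + 30x⁴ + 23x³ − 85x² + 104x − 50.
Step 2: lead(3x⁵ + 30x⁴ + 23x³ − 85x² + 104x − 50) ÷ lead(D) = 3x⁵ ÷ x² = 3x³. Subtract (3x³)·D = 3x⁵ + 24x⁴ − 18x³. Remainder: 6x⁴ + 41x³ − 85x² + 104x − 50.
Step 3: lead(6x⁴ + 41x³ − 85x² + 104x − 50) ÷ lead(D) = 6x⁴ ÷ x² = 6x². Subtract (6x²)·D = 6x⁴ + 48x³ − 36x². Remainder: −7x³ − 49x² + 104x − 50.
Step 4: lead(−7x³ − 49x² + 104x − 50) ÷ lead(D) = −7x³ ÷ x² = −7x. Subtract (−7x)·D = −7x³ − 56x² + 42x. Remainder: 7x² + 62x − 50.
Step 5: lead(7x² + 62x − 50) ÷ lead(D) = 7x² ÷ x² = 7. Subtract (7)·D = 7x² + 56x − 42. Remainder: 6x − 8.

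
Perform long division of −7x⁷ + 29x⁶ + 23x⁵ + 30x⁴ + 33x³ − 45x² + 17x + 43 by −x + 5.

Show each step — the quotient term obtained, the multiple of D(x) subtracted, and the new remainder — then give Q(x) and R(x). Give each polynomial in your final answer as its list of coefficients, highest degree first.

Step 1: lead(−7x⁷ + 29x⁶ + 23x⁵ + 30x⁴ + 33x³ − 45x² + 17x + 43) ÷ lead(D) = −7x⁷ ÷ −x = 7x⁶. Subtract (7x⁶)·D = −7x⁷ + 35x⁶. Remainder: −6x⁶ + 23x⁵ + 30x⁴ + 33x³ − 45x² + 17x + 43.
Step 2: lead(−6x⁶ + 23x⁵ + 30x⁴ + 33x³ − 45x² + 17x + 43) ÷ lead(D) = −6x⁶ ÷ −x = 6x⁵. Subtract (6x⁵)·D = −6x⁶ + 30x⁵. Remainder: −7x⁵ + 30x⁴ + 33x³ − 45x² + 17x + 43.
Step 3: lead(−7x⁵ + 30x⁴ + 33x³ − 45x² + 17x + 43) ÷ lead(D) = −7x⁵ ÷ −x = 7x⁴. Subtract (7x⁴)·D = −7x⁵ + 35x⁴. Remainder: −5x⁴ + 33x³ − 45x² + 17x + 43.
Step 4: lead(−5x⁴ + 33x³ − 45x² + 17x + 43) ÷ lead(D) = −5x⁴ ÷ −x = 5x³. Subtract (5x³)·D = −5x⁴ + 25x³. Remainder: 8x³ − 45x² + 17x + 43.
Step 5: lead(8x³ − 45x² + 17x + 43) ÷ lead(D) = 8x³ ÷ −x = −8x². Subtract (−8x²)·D = 8x³ − 40x². Remainder: −5x² + 17x + 43.
Step 6: lead(−5x² + 17x + 43) ÷ lead(D) = −5x² ÷ −x = 5x. Subtract (5x)·D = −5x² + 25x. Remainder: −8x + 43.
Step 7: lead(−8x + 43) ÷ lead(D) = −8x ÷ −x = 8. Subtract (8)·D = −8x + 40. Remainder: 3.

Q = [7, 6, 7, 5, -8, 5, 8]; R = [3]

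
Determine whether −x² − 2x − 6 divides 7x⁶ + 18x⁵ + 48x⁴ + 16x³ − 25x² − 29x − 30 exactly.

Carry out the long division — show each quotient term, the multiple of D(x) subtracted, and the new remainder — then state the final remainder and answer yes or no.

Step 1: lead(7x⁶ + 18x⁵ + 48x⁴ + 16x³ − 25x² − 29x − 30) ÷ lead(D) = 7x⁶ ÷ −x² = −7x⁴. Subtract (−7x⁴)·D = 7x⁶ + 14x⁵ + 42x⁴. Remainder: 4x⁵ + 6x⁴ + 16x³ − 25x² − 29x − 30.
Step 2: lead(4x⁵ + 6x⁴ + 16x³ − 25x² − 29x − 30) ÷ lead(D) = 4x⁵ ÷ −x² = −4x³. Subtract (−4x³)·D = 4x⁵ + 8x⁴ + 24x³. Remainder: −2x⁴ − 8x³ − 25x² − 29x − 30.
Step 3: lead(−2x⁴ − 8x³ − 25x² − 29x − 30) ÷ lead(D) = −2x⁴ ÷ −x² = 2x². Subtract (2x²)·D = −2x⁴ − 4x³ − 12x². Remainder: −4x³ − 13x² − 29x − 30.
Step 4: lead(−4x³ − 13x² − 29x − 30) ÷ lead(D) = −4x³ ÷ −x² = 4x. Subtract (4x)·D = −4x³ − 8x² − 24x. Remainder: −5x² − 5x − 30.
Step 5: lead(−5x² − 5x − 30) ÷ lead(D) = −5x² ÷ −x² = 5. Subtract (5)·D = −5x² − 10x − 30. Remainder: 5x.

R(x) = 5x, so D(x) is not a factor of P(x). no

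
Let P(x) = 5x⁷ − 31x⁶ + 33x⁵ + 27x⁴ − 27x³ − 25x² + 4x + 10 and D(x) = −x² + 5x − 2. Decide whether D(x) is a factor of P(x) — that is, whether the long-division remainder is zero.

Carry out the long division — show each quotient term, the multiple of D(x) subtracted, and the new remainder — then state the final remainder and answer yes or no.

R(x) = 6, so D(x) is not a factor of P(x). no

Step 1: lead(5x⁷ − 31x⁶ + 33x⁵ + 27x⁴ − 27x³ − 25x² + 4x + 10) ÷ lead(D) = 5x⁷ ÷ −x² = −5x⁵. Subtract (−5x⁵)·D = 5x⁷ − 25x⁶ + 10x⁵. Remainder: −6x⁶ + 23x⁵ + 27x⁴ − 27x³ − 25x² + 4x + 10.
Step 2: lead(−6x⁶ + 23x⁵ + 27x⁴ − 27x³ − 25x² + 4x + 10) ÷ lead(D) = −6x⁶ ÷ −x² = 6x⁴. Subtract (6x⁴)·D = −6x⁶ + 30x⁵ − 12x⁴. Remainder: −7x⁵ + 39x⁴ − 27x³ − 25x² + 4x + 10.
Step 3: lead(−7x⁵ + 39x⁴ − 27x³ − 25x² + 4x + 10) ÷ lead(D) = −7x⁵ ÷ −x² = 7x³. Subtract (7x³)·D = −7x⁵ + 35x⁴ − 14x³. Remainder: 4x⁴ − 13x³ − 25x² + 4x + 10.
Step 4: lead(4x⁴ − 13x³ − 25x² + 4x + 10) ÷ lead(D) = 4x⁴ ÷ −x² = −4x². Subtract (−4x²)·D = 4x⁴ − 20x³ + 8x². Remainder: 7x³ − 33x² + 4x + 10.
Step 5: lead(7x³ − 33x² + 4x + 10) ÷ lead(D) = 7x³ ÷ −x² = −7x. Subtract (−7x)·D = 7x³ − 35x² + 14x. Remainder: 2x² − 10x + 10.
Step 6: lead(2x² − 10x + 10) ÷ lead(D) = 2x² ÷ −x² = −2. Subtract (−2)·D = 2x² − 10x + 4. Remainder: 6.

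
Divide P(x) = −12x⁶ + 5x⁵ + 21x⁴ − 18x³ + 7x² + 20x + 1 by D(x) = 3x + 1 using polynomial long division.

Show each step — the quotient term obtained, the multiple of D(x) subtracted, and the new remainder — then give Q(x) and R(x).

Step 1: lead(−12x⁶ + 5x⁵ + 21x⁴ − 18x³ + 7x² + 20x + 1) ÷ lead(D) = −12x⁶ ÷ 3x = −4x⁵. Subtract (−4x⁵)·D = −12x⁶ − 4x⁵. Remainder: 9x⁵ + 21x⁴ − 18x³ + 7x² + 20x + 1.
Step 2: lead(9x⁵ + 21x⁴ − 18x³ + 7x² + 20x + 1) ÷ lead(D) = 9x⁵ ÷ 3x = 3x⁴. Subtract (3x⁴)·D = 9x⁵ + 3x⁴. Remainder: 18x⁴ − 18x³ + 7x² + 20x + 1.
Step 3: lead(18x⁴ − 18x³ + 7x² + 20x + 1) ÷ lead(D) = 18x⁴ ÷ 3x = 6x³. Subtract (6x³)·D = 18x⁴ + 6x³. Remainder: −24x³ + 7x² + 20x + 1.
Step 4: lead(−24x³ + 7x² + 20x + 1) ÷ lead(D) = −24x³ ÷ 3x = −8x². Subtract (−8x²)·D = −24x³ − 8x². Remainder: 15x² + 20x + 1.
Step 5: lead(15x² + 20x + 1) ÷ lead(D) = 15x² ÷ 3x = 5x. Subtract (5x)·D = 15x² + 5x. Remainder: 15x + 1.
Step 6: lead(15x + 1) ÷ lead(D) = 15x ÷ 3x = 5. Subtract (5)·D = 15x + 5. Remainder: −4.

Q(x) = −4x⁵ + 3x⁴ + 6x³ − 8x² + 5x + 5; R(x) = −4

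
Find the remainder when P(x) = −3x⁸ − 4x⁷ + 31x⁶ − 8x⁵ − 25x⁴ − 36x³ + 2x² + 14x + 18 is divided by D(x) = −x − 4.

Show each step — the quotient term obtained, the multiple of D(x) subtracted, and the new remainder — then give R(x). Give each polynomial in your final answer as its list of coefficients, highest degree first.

R = [-6]

Step 1: lead(−3x⁸ − 4x⁷ + 31x⁶ − 8x⁵ − 25x⁴ − 36x³ + 2x² + 14x + 18) ÷ lead(D) = −3x⁸ ÷ −x = 3x⁷. Subtract (3x⁷)·D = −3x⁸ − 12x⁷. Remainder: 8x⁷ + 31x⁶ − 8x⁵ − 25x⁴ − 36x³ + 2x² + 14x + 18.
Step 2: lead(8x⁷ + 31x⁶ − 8x⁵ − 25x⁴ − 36x³ + 2x² + 14x + 18) ÷ lead(D) = 8x⁷ ÷ −x = −8x⁶. Subtract (−8x⁶)·D = 8x⁷ + 32x⁶. Remainder: −x⁶ − 8x⁵ − 25x⁴ − 36x³ + 2x² + 14x + 18.
Step 3: lead(−x⁶ − 8x⁵ − 25x⁴ − 36x³ + 2x² + 14x + 18) ÷ lead(D) = −x⁶ ÷ −x = x⁵. Subtract (x⁵)·D = −x⁶ − 4x⁵. Remainder: −4x⁵ − 25x⁴ − 36x³ + 2x² + 14x + 18.
Step 4: lead(−4x⁵ − 25x⁴ − 36x³ + 2x² + 14x + 18) ÷ lead(D) = −4x⁵ ÷ −x = 4x⁴. Subtract (4x⁴)·D = −4x⁵ − 16x⁴. Remainder: −9x⁴ − 36x³ + 2x² + 14x + 18.
Step 5: lead(−9x⁴ − 36x³ + 2x² + 14x + 18) ÷ lead(D) = −9x⁴ ÷ −x = 9x³. Subtract (9x³)·D = −9x⁴ − 36x³. Remainder: 2x² + 14x + 18.
Step 6: lead(2x² + 14x + 18) ÷ lead(D) = 2x² ÷ −x = −2x. Subtract (−2x)·D = 2x² + 8x. Remainder: 6x + 18.
Step 7: lead(6x + 18) ÷ lead(D) = 6x ÷ −x = −6. Subtract (−6)·D = 6x + 24. Remainder: −6.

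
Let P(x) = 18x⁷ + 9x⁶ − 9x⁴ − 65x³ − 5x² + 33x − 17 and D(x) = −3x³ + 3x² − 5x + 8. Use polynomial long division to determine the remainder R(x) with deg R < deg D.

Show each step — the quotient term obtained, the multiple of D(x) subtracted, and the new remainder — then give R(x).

Step 1: lead(18x⁷ + 9x⁶ − 9x⁴ − 65x³ − 5x² + 33x − 17) ÷ lead(D) = 18x⁷ ÷ −3x³ = −6x⁴. Subtract (−6x⁴)·D = 18x⁷ − 18x⁶ + 30x⁵ − 48x⁴. Remainder: 27x⁶ − 30x⁵ + 39x⁴ − 65x³ − 5x² + 33x − 17.
Step 2: lead(27x⁶ − 30x⁵ + 39x⁴ − 65x³ − 5x² + 33x − 17) ÷ lead(D) = 27x⁶ ÷ −3x³ = −9x³. Subtract (−9x³)·D = 27x⁶ − 27x⁵ + 45x⁴ − 72x³. Remainder: −3x⁵ − 6x⁴ + 7x³ − 5x² + 33x − 17.
Step 3: lead(−3x⁵ − 6x⁴ + 7x³ − 5x² + 33x − 17) ÷ lead(D) = −3x⁵ ÷ −3x³ = x². Subtract (x²)·D = −3x⁵ + 3x⁴ − 5x³ + 8x². Remainder: −9x⁴ + 12x³ − 13x² + 33x − 17.
Step 4: lead(−9x⁴ + 12x³ − 13x² + 33x − 17) ÷ lead(D) = −9x⁴ ÷ −3x³ = 3x. Subtract (3x)·D = −9x⁴ + 9x³ − 15x² + 24x. Remainder: 3x³ + 2x² + 9x − 17.
Step 5: lead(3x³ + 2x² + 9x − 17) ÷ lead(D) = 3x³ ÷ −3x³ = −1. Subtract (−1)·D = 3x³ − 3x² + 5x − 8. Remainder: 5x² + 4x − 9.

R(x) = 5x² + 4x − 9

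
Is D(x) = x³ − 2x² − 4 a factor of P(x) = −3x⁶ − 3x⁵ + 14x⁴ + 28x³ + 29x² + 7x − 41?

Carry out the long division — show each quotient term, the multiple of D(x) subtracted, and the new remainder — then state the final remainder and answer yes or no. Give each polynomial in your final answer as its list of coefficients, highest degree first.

R = [9, -9, -9], so D(x) is not a factor of P(x). no

Step 1: lead(−3x⁶ − 3x⁵ + 14x⁴ + 28x³ + 29x² + 7x − 41) ÷ lead(D) = −3x⁶ ÷ x³ = −3x³. Subtract (−3x³)·D = −3x⁶ + 6x⁵ + 12x³. Remainder: −9x⁵ + 14x⁴ + 16x³ + 29x² + 7x − 41.
Step 2: lead(−9x⁵ + 14x⁴ + 16x³ + 29x² + 7x − 41) ÷ lead(D) = −9x⁵ ÷ x³ = −9x². Subtract (−9x²)·D = −9x⁵ + 18x⁴ + 36x². Remainder: −4x⁴ + 16x³ − 7x² + 7x − 41.
Step 3: lead(−4x⁴ + 16x³ − 7x² + 7x − 41) ÷ lead(D) = −4x⁴ ÷ x³ = −4x. Subtract (−4x)·D = −4x⁴ + 8x³ + 16x. Remainder: 8x³ − 7x² − 9x − 41.
Step 4: lead(8x³ − 7x² − 9x − 41) ÷ lead(D) = 8x³ ÷ x³ = 8. Subtract (8)·D = 8x³ − 16x² − 32. Remainder: 9x² − 9x − 9.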